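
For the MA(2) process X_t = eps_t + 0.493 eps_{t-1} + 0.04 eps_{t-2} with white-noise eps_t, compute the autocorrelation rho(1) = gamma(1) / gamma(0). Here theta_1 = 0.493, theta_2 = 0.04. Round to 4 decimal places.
\rho(1) = 0.4119

For an MA(q) process with theta_0 = 1, the autocovariance is
  gamma(k) = sigma^2 * sum_{i=0..q-k} theta_i * theta_{i+k},
and rho(k) = gamma(k) / gamma(0). Sigma^2 cancels.
  numerator   = (1)*(0.493) + (0.493)*(0.04) = 0.51272.
  denominator = (1)^2 + (0.493)^2 + (0.04)^2 = 1.244649.
  rho(1) = 0.51272 / 1.244649 = 0.4119.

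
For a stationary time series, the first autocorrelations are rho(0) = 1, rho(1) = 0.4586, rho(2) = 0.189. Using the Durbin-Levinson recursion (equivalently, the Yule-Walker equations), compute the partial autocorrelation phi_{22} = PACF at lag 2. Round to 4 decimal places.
\phi_{22} = -0.0270

The PACF at lag k is phi_{kk}, the last component of the solution
to the Yule-Walker system G_k phi = r_k where
  (G_k)_{ij} = rho(|i - j|), (r_k)_i = rho(i), i,j = 1..k.
Equivalently, Durbin-Levinson gives phi_{kk} iteratively:
  phi_{11} = rho(1)
  phi_{kk} = [rho(k) - sum_{j=1..k-1} phi_{k-1,j} rho(k-j)]
            / [1 - sum_{j=1..k-1} phi_{k-1,j} rho(j)],
  phi_{k,j} = phi_{k-1,j} - phi_{kk} phi_{k-1,k-j},  j = 1..k-1.
Step k = 1:
  phi_11 = rho(1) = 0.4586.
Step k = 2:
  phi_22 = [rho(2) - phi_11 rho(1)] / [1 - phi_11 rho(1)] = [0.189 - (0.4586)(0.4586)] / [1 - (0.4586)(0.4586)]
         = -0.02131396 / 0.78968604 = -0.027.
Therefore phi_{22} = -0.0270.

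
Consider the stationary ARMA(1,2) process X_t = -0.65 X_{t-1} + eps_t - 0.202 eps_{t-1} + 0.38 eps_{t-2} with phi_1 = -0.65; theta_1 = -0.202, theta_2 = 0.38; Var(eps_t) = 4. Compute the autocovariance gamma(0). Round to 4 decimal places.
\gamma(0) = 12.9433

Multiply the model equation by X_{t-k} and take expectations. With theta_0 = psi_0 = 1 and psi_j the MA(infinity) weights, this gives
  gamma(k) - sum_i phi_i gamma(k-i) = c_k,
  c_k = sigma^2 * sum_{j=k..q} theta_j psi_{j-k}   (c_k = 0 for k > q),
using gamma(-m) = gamma(m).
psi-weights needed (psi_j = theta_j + sum_i phi_i psi_{j-i}):
  psi_1 = theta_1 + phi_1 = -0.202 + (-0.65) = -0.852
  psi_2 = theta_2 + phi_1 psi_1 = 0.38 + (-0.65)(-0.852) = 0.9338
Right-hand sides:
  c_0 = sigma^2 (1 + theta_1 psi_1 + theta_2 psi_2) = 4 * (1 + (-0.202)(-0.852) + (0.38)(0.9338)) = 4 * 1.526948 = 6.107792
  c_1 = sigma^2 (theta_1 + theta_2 psi_1) = 4 * (-0.202 + (0.38)(-0.852)) = -2.10304
  c_2 = sigma^2 theta_2 = 4 * (0.38) = 1.52
Equations for k = 0 and k = 1 (AR order 1):
  gamma(0) = phi_1 gamma(1) + c_0
  gamma(1) = phi_1 gamma(0) + c_1
Substituting the second into the first: gamma(0) (1 - phi_1^2) = c_0 + phi_1 c_1, so
  gamma(0) = (c_0 + phi_1 c_1) / (1 - phi_1^2) = (6.107792 + (-0.65)(-2.10304)) / (1 - (-0.65)^2) = 7.474768 / 0.5775 = 12.943321.
Therefore gamma(0) = 12.9433 (to 4 decimal places).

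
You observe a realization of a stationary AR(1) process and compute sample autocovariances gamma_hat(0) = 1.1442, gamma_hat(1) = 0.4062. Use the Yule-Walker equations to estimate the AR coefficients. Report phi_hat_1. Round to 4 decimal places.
\hat\phi_{1} = 0.3550

The Yule-Walker equations for an AR(p) process read, in matrix form,
  Gamma_p phi = r_p,   with   (Gamma_p)_{ij} = gamma(|i - j|),
                       (r_p)_i = gamma(i),   i,j = 1..p.
Substitute the sample gammas (Toeplitz matrix and right-hand side of size 1):
  Gamma_p = [[1.1442]]
  r_p     = [0.4062]
With p = 1 this is the single equation gamma(0) phi_1 = gamma(1):
  phi_hat_1 = gamma(1) / gamma(0) = 0.4062 / 1.1442 = 0.3550.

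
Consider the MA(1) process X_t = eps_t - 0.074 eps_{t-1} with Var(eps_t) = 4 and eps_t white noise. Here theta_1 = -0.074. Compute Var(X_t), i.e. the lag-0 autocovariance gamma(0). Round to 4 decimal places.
\gamma(0) = 4.0219

For an MA(q) process X_t = eps_t + sum_i theta_i eps_{t-i} with
Var(eps_t) = sigma^2, the variance is
  gamma(0) = sigma^2 * (1 + sum_i theta_i^2).
  sum_i theta_i^2 = (-0.074)^2 = 0.005476.
  gamma(0) = 4 * (1 + 0.005476) = 4 * 1.005476 = 4.021904, which rounds to 4.0219.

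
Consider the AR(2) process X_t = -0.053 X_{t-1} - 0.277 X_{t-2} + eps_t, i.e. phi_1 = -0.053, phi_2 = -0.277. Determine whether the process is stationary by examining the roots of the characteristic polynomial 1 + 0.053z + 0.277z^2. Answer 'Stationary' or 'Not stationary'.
\text{Stationary}

The AR(p) characteristic polynomial is P(z) = 1 + 0.053z + 0.277z^2.
Stationarity requires all roots to lie outside the unit circle, i.e. |z| > 1 for every root.
Set 1 + (0.053) z + (0.277) z^2 = 0, i.e. a z^2 + b z + c = 0 with a = 0.277, b = 0.053, c = 1.
Discriminant D = b^2 - 4ac = (0.053)^2 - 4*(0.277)*1 = 0.002809 - (1.108) = -1.105191.
D < 0, so the roots are the complex-conjugate pair z = (-b +/- i sqrt(-D)) / (2a) = -0.0957 +/- 1.8976i.
For a conjugate pair |z|^2 = z * conj(z) = (product of roots) = c/a = 1/(0.277) = 3.610108, so |z| = sqrt(3.610108) = 1.9 for both roots.
Moduli of all roots: 1.9000, 1.9000.
All moduli strictly greater than 1? Yes.
Verdict: Stationary.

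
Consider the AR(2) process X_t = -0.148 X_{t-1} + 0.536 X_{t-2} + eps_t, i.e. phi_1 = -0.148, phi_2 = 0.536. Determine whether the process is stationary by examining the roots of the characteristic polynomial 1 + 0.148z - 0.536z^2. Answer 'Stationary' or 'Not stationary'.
\text{Stationary}

The AR(p) characteristic polynomial is P(z) = 1 + 0.148z - 0.536z^2.
Stationarity requires all roots to lie outside the unit circle, i.e. |z| > 1 for every root.
Set 1 + (0.148) z + (-0.536) z^2 = 0, i.e. a z^2 + b z + c = 0 with a = -0.536, b = 0.148, c = 1.
Discriminant D = b^2 - 4ac = (0.148)^2 - 4*(-0.536)*1 = 0.021904 - (-2.144) = 2.165904.
D >= 0, so the roots are real: z = (-b +/- sqrt(D)) / (2a) = (-0.148 +/- 1.471701) / (-1.072).
  z_1 = (-0.148 + 1.471701) / (-1.072) = -1.2348,   |z_1| = 1.2348.
  z_2 = (-0.148 - 1.471701) / (-1.072) = 1.5109,   |z_2| = 1.5109.
Moduli of all roots: 1.2348, 1.5109.
All moduli strictly greater than 1? Yes.
Verdict: Stationary.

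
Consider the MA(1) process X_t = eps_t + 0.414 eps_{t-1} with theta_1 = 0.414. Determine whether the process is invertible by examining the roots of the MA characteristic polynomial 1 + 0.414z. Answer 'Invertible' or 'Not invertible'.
\text{Invertible}

The MA(q) characteristic polynomial is P(z) = 1 + 0.414z.
Invertibility requires all roots to lie outside the unit circle, i.e. |z| > 1 for every root.
This is linear in z: 1 + (0.414) z = 0  =>  z = -1/(0.414) = -2.415459,  |z| = 2.415459.
Moduli of all roots: 2.4155.
All moduli strictly greater than 1? Yes.
Verdict: Invertible.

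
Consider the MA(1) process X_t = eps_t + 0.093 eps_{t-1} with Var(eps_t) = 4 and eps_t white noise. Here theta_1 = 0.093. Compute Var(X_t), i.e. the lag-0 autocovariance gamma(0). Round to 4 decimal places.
\gamma(0) = 4.0346

For an MA(q) process X_t = eps_t + sum_i theta_i eps_{t-i} with
Var(eps_t) = sigma^2, the variance is
  gamma(0) = sigma^2 * (1 + sum_i theta_i^2).
  sum_i theta_i^2 = (0.093)^2 = 0.008649.
  gamma(0) = 4 * (1 + 0.008649) = 4 * 1.008649 = 4.034596, which rounds to 4.0346.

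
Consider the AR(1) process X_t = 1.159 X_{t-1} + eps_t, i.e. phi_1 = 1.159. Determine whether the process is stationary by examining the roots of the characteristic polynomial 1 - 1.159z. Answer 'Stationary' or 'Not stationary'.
\text{Not stationary}

The AR(p) characteristic polynomial is P(z) = 1 - 1.159z.
Stationarity requires all roots to lie outside the unit circle, i.e. |z| > 1 for every root.
This is linear in z: 1 + (-1.159) z = 0  =>  z = -1/(-1.159) = 0.862813,  |z| = 0.862813.
Moduli of all roots: 0.8628.
All moduli strictly greater than 1? No.
Verdict: Not stationary.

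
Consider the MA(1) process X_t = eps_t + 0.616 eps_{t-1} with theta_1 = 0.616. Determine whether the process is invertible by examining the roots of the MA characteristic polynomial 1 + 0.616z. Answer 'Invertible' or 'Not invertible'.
\text{Invertible}

The MA(q) characteristic polynomial is P(z) = 1 + 0.616z.
Invertibility requires all roots to lie outside the unit circle, i.e. |z| > 1 for every root.
This is linear in z: 1 + (0.616) z = 0  =>  z = -1/(0.616) = -1.623377,  |z| = 1.623377.
Moduli of all roots: 1.6234.
All moduli strictly greater than 1? Yes.
Verdict: Invertible.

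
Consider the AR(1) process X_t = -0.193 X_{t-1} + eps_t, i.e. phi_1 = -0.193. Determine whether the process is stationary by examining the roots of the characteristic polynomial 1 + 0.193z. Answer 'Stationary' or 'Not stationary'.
\text{Stationary}

The AR(p) characteristic polynomial is P(z) = 1 + 0.193z.
Stationarity requires all roots to lie outside the unit circle, i.e. |z| > 1 for every root.
This is linear in z: 1 + (0.193) z = 0  =>  z = -1/(0.193) = -5.181347,  |z| = 5.181347.
Moduli of all roots: 5.1813.
All moduli strictly greater than 1? Yes.
Verdict: Stationary.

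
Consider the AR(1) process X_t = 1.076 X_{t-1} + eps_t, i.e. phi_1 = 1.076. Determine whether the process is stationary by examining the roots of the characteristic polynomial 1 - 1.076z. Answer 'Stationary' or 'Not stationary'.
\text{Not stationary}

The AR(p) characteristic polynomial is P(z) = 1 - 1.076z.
Stationarity requires all roots to lie outside the unit circle, i.e. |z| > 1 for every root.
This is linear in z: 1 + (-1.076) z = 0  =>  z = -1/(-1.076) = 0.929368,  |z| = 0.929368.
Moduli of all roots: 0.9294.
All moduli strictly greater than 1? No.
Verdict: Not stationary.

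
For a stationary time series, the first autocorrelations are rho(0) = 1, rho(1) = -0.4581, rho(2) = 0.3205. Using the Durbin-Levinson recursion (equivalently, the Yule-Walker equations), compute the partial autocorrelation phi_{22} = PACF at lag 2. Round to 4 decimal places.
\phi_{22} = 0.1400

The PACF at lag k is phi_{kk}, the last component of the solution
to the Yule-Walker system G_k phi = r_k where
  (G_k)_{ij} = rho(|i - j|), (r_k)_i = rho(i), i,j = 1..k.
Equivalently, Durbin-Levinson gives phi_{kk} iteratively:
  phi_{11} = rho(1)
  phi_{kk} = [rho(k) - sum_{j=1..k-1} phi_{k-1,j} rho(k-j)]
            / [1 - sum_{j=1..k-1} phi_{k-1,j} rho(j)],
  phi_{k,j} = phi_{k-1,j} - phi_{kk} phi_{k-1,k-j},  j = 1..k-1.
Step k = 1:
  phi_11 = rho(1) = -0.4581.
Step k = 2:
  phi_22 = [rho(2) - phi_11 rho(1)] / [1 - phi_11 rho(1)] = [0.3205 - (-0.4581)(-0.4581)] / [1 - (-0.4581)(-0.4581)]
         = 0.11064439 / 0.79014439 = 0.14.
Therefore phi_{22} = 0.1400.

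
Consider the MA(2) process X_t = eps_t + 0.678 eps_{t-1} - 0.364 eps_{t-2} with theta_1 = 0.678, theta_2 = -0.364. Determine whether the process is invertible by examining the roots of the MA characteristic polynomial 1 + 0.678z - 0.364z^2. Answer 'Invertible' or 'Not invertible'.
\text{Not invertible}

The MA(q) characteristic polynomial is P(z) = 1 + 0.678z - 0.364z^2.
Invertibility requires all roots to lie outside the unit circle, i.e. |z| > 1 for every root.
Set 1 + (0.678) z + (-0.364) z^2 = 0, i.e. a z^2 + b z + c = 0 with a = -0.364, b = 0.678, c = 1.
Discriminant D = b^2 - 4ac = (0.678)^2 - 4*(-0.364)*1 = 0.459684 - (-1.456) = 1.915684.
D >= 0, so the roots are real: z = (-b +/- sqrt(D)) / (2a) = (-0.678 +/- 1.384082) / (-0.728).
  z_1 = (-0.678 + 1.384082) / (-0.728) = -0.9699,   |z_1| = 0.9699.
  z_2 = (-0.678 - 1.384082) / (-0.728) = 2.8325,   |z_2| = 2.8325.
Moduli of all roots: 0.9699, 2.8325.
All moduli strictly greater than 1? No.
Verdict: Not invertible.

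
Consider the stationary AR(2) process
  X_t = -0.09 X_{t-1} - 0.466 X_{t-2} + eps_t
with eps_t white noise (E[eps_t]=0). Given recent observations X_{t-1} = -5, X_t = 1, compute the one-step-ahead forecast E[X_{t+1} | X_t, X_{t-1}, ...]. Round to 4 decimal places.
E[X_{t+1} \mid \mathcal F_t] = 2.2400

For an AR(p) model X_t = c + sum_i phi_i X_{t-i} + eps_t, the
one-step-ahead conditional mean is
  E[X_{t+1} | X_t, ...] = c + sum_i phi_i X_{t+1-i}.
Substitute known values:
  E[X_{t+1} | ...] = (-0.09) * (1) + (-0.466) * (-5)
                   = 2.2400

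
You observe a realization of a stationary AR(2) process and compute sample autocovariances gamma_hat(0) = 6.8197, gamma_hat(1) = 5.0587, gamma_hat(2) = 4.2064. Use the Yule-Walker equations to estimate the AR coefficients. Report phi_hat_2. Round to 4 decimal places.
\hat\phi_{2} = 0.1480

The Yule-Walker equations for an AR(p) process read, in matrix form,
  Gamma_p phi = r_p,   with   (Gamma_p)_{ij} = gamma(|i - j|),
                       (r_p)_i = gamma(i),   i,j = 1..p.
Substitute the sample gammas (Toeplitz matrix and right-hand side of size 2):
  Gamma_p = [[6.8197, 5.0587], [5.0587, 6.8197]]
  r_p     = [5.0587, 4.2064]
Written out:
  6.8197 phi_1 + 5.0587 phi_2 = 5.0587
  5.0587 phi_1 + 6.8197 phi_2 = 4.2064
Solve by Cramer's rule:
  det = gamma(0)^2 - gamma(1)^2 = (6.8197)^2 - (5.0587)^2 = 46.50830809 - 25.59044569 = 20.9178624
  phi_hat_1 = [gamma(1) gamma(0) - gamma(1) gamma(2)] / det = [(5.0587)(6.8197) - (5.0587)(4.2064)] / 20.9178624 = 13.21990071 / 20.9178624 = 0.632
  phi_hat_2 = [gamma(0) gamma(2) - gamma(1)^2] / det = [(6.8197)(4.2064) - (5.0587)^2] / 20.9178624 = 3.09594039 / 20.9178624 = 0.148
So phi_hat = [0.6320, 0.1480].
Therefore phi_hat_2 = 0.1480.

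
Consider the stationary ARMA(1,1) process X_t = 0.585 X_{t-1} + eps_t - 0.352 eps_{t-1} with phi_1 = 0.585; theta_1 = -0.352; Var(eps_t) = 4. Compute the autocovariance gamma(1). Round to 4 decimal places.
\gamma(1) = 1.1251

Multiply the model equation by X_{t-k} and take expectations. With theta_0 = psi_0 = 1 and psi_j the MA(infinity) weights, this gives
  gamma(k) - sum_i phi_i gamma(k-i) = c_k,
  c_k = sigma^2 * sum_{j=k..q} theta_j psi_{j-k}   (c_k = 0 for k > q),
using gamma(-m) = gamma(m).
psi-weights needed (psi_j = theta_j + sum_i phi_i psi_{j-i}):
  psi_1 = theta_1 + phi_1 = -0.352 + (0.585) = 0.233
Right-hand sides:
  c_0 = sigma^2 (1 + theta_1 psi_1) = 4 * (1 + (-0.352)(0.233)) = 4 * 0.917984 = 3.671936
  c_1 = sigma^2 theta_1 = 4 * (-0.352) = -1.408
  c_2 = 0
Equations for k = 0 and k = 1 (AR order 1):
  gamma(0) = phi_1 gamma(1) + c_0
  gamma(1) = phi_1 gamma(0) + c_1
Substituting the second into the first: gamma(0) (1 - phi_1^2) = c_0 + phi_1 c_1, so
  gamma(0) = (c_0 + phi_1 c_1) / (1 - phi_1^2) = (3.671936 + (0.585)(-1.408)) / (1 - (0.585)^2) = 2.848256 / 0.657775 = 4.330137.
  gamma(1) = phi_1 gamma(0) + c_1 = (0.585)(4.330137) + (-1.408) = 1.12513.
Therefore gamma(1) = 1.1251 (to 4 decimal places).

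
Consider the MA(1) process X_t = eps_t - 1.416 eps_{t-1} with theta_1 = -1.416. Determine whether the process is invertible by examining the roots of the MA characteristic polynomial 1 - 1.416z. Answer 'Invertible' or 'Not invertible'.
\text{Not invertible}

The MA(q) characteristic polynomial is P(z) = 1 - 1.416z.
Invertibility requires all roots to lie outside the unit circle, i.e. |z| > 1 for every root.
This is linear in z: 1 + (-1.416) z = 0  =>  z = -1/(-1.416) = 0.706215,  |z| = 0.706215.
Moduli of all roots: 0.7062.
All moduli strictly greater than 1? No.
Verdict: Not invertible.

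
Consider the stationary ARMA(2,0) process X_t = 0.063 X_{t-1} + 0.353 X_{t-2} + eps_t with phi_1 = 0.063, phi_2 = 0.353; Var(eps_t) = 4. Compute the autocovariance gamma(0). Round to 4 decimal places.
\gamma(0) = 4.6131

Multiply the model equation by X_{t-k} and take expectations. With theta_0 = psi_0 = 1 and psi_j the MA(infinity) weights, this gives
  gamma(k) - sum_i phi_i gamma(k-i) = c_k,
  c_k = sigma^2 * sum_{j=k..q} theta_j psi_{j-k}   (c_k = 0 for k > q),
using gamma(-m) = gamma(m).
Pure AR (q = 0): c_0 = sigma^2 = 4, c_k = 0 for k >= 1.
Equations for k = 0, 1, 2 (AR order 2, c_2 = 0):
  (E0) gamma(0) = phi_1 gamma(1) + phi_2 gamma(2) + c_0
  (E1) gamma(1) = phi_1 gamma(0) + phi_2 gamma(1) + c_1
  (E2) gamma(2) = phi_1 gamma(1) + phi_2 gamma(0)
From (E1): gamma(1) = A gamma(0) + B with
  A = phi_1 / (1 - phi_2) = 0.063 / 0.647 = 0.097372,   B = c_1 / (1 - phi_2) = 0 / 0.647 = 0.
Insert (E2) into (E0): gamma(0) (1 - phi_2^2) = phi_1 (1 + phi_2) gamma(1) + c_0.
  phi_1 (1 + phi_2) = (0.063)(1.353) = 0.085239,   1 - phi_2^2 = 0.875391.
Replace gamma(1) by A gamma(0) + B and collect gamma(0):
  gamma(0) [0.875391 - (0.085239)(0.097372)] = c_0 = 4
  gamma(0) * 0.867091 = 4
  gamma(0) = 4 / 0.867091 = 4.613126.
Therefore gamma(0) = 4.6131 (to 4 decimal places).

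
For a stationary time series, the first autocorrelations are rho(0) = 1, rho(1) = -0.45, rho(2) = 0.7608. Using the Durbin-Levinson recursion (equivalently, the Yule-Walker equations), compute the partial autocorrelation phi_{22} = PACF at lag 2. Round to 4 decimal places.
\phi_{22} = 0.7001

The PACF at lag k is phi_{kk}, the last component of the solution
to the Yule-Walker system G_k phi = r_k where
  (G_k)_{ij} = rho(|i - j|), (r_k)_i = rho(i), i,j = 1..k.
Equivalently, Durbin-Levinson gives phi_{kk} iteratively:
  phi_{11} = rho(1)
  phi_{kk} = [rho(k) - sum_{j=1..k-1} phi_{k-1,j} rho(k-j)]
            / [1 - sum_{j=1..k-1} phi_{k-1,j} rho(j)],
  phi_{k,j} = phi_{k-1,j} - phi_{kk} phi_{k-1,k-j},  j = 1..k-1.
Step k = 1:
  phi_11 = rho(1) = -0.45.
Step k = 2:
  phi_22 = [rho(2) - phi_11 rho(1)] / [1 - phi_11 rho(1)] = [0.7608 - (-0.45)(-0.45)] / [1 - (-0.45)(-0.45)]
         = 0.5583 / 0.7975 = 0.7001.
Therefore phi_{22} = 0.7001.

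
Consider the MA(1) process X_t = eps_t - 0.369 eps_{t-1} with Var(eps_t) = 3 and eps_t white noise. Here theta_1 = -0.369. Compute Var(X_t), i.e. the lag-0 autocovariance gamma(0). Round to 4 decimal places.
\gamma(0) = 3.4085

For an MA(q) process X_t = eps_t + sum_i theta_i eps_{t-i} with
Var(eps_t) = sigma^2, the variance is
  gamma(0) = sigma^2 * (1 + sum_i theta_i^2).
  sum_i theta_i^2 = (-0.369)^2 = 0.136161.
  gamma(0) = 3 * (1 + 0.136161) = 3 * 1.136161 = 3.408483, which rounds to 3.4085.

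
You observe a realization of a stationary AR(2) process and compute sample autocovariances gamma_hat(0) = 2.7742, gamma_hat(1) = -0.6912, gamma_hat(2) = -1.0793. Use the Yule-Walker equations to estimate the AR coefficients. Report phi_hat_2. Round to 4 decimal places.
\hat\phi_{2} = -0.4810

The Yule-Walker equations for an AR(p) process read, in matrix form,
  Gamma_p phi = r_p,   with   (Gamma_p)_{ij} = gamma(|i - j|),
                       (r_p)_i = gamma(i),   i,j = 1..p.
Substitute the sample gammas (Toeplitz matrix and right-hand side of size 2):
  Gamma_p = [[2.7742, -0.6912], [-0.6912, 2.7742]]
  r_p     = [-0.6912, -1.0793]
Written out:
  2.7742 phi_1 - 0.6912 phi_2 = -0.6912
  -0.6912 phi_1 + 2.7742 phi_2 = -1.0793
Solve by Cramer's rule:
  det = gamma(0)^2 - gamma(1)^2 = (2.7742)^2 - (-0.6912)^2 = 7.69618564 - 0.47775744 = 7.2184282
  phi_hat_1 = [gamma(1) gamma(0) - gamma(1) gamma(2)] / det = [(-0.6912)(2.7742) - (-0.6912)(-1.0793)] / 7.2184282 = -2.6635392 / 7.2184282 = -0.369
  phi_hat_2 = [gamma(0) gamma(2) - gamma(1)^2] / det = [(2.7742)(-1.0793) - (-0.6912)^2] / 7.2184282 = -3.4719515 / 7.2184282 = -0.481
So phi_hat = [-0.3690, -0.4810].
Therefore phi_hat_2 = -0.4810.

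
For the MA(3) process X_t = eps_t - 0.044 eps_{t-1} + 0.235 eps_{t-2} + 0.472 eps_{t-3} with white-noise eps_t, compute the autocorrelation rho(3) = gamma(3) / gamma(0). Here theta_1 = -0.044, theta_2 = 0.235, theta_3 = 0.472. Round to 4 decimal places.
\rho(3) = 0.3688

For an MA(q) process with theta_0 = 1, the autocovariance is
  gamma(k) = sigma^2 * sum_{i=0..q-k} theta_i * theta_{i+k},
and rho(k) = gamma(k) / gamma(0). Sigma^2 cancels.
  numerator   = (1)*(0.472) = 0.472.
  denominator = (1)^2 + (-0.044)^2 + (0.235)^2 + (0.472)^2 = 1.279945.
  rho(3) = 0.472 / 1.279945 = 0.3688.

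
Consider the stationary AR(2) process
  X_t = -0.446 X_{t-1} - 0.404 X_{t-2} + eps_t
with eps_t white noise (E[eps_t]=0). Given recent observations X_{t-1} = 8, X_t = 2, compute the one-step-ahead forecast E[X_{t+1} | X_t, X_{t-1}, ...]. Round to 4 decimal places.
E[X_{t+1} \mid \mathcal F_t] = -4.1240

For an AR(p) model X_t = c + sum_i phi_i X_{t-i} + eps_t, the
one-step-ahead conditional mean is
  E[X_{t+1} | X_t, ...] = c + sum_i phi_i X_{t+1-i}.
Substitute known values:
  E[X_{t+1} | ...] = (-0.446) * (2) + (-0.404) * (8)
                   = -4.1240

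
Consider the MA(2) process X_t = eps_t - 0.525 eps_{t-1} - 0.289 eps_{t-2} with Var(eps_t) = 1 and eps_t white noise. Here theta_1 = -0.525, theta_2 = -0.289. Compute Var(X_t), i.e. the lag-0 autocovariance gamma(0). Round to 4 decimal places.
\gamma(0) = 1.3591

For an MA(q) process X_t = eps_t + sum_i theta_i eps_{t-i} with
Var(eps_t) = sigma^2, the variance is
  gamma(0) = sigma^2 * (1 + sum_i theta_i^2).
  sum_i theta_i^2 = (-0.525)^2 + (-0.289)^2 = 0.275625 + 0.083521 = 0.359146.
  gamma(0) = 1 * (1 + 0.359146) = 1 * 1.359146 = 1.359146, which rounds to 1.3591.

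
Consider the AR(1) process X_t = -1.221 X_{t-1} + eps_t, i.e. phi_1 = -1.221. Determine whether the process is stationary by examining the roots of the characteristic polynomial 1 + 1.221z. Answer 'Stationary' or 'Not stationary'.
\text{Not stationary}

The AR(p) characteristic polynomial is P(z) = 1 + 1.221z.
Stationarity requires all roots to lie outside the unit circle, i.e. |z| > 1 for every root.
This is linear in z: 1 + (1.221) z = 0  =>  z = -1/(1.221) = -0.819001,  |z| = 0.819001.
Moduli of all roots: 0.8190.
All moduli strictly greater than 1? No.
Verdict: Not stationary.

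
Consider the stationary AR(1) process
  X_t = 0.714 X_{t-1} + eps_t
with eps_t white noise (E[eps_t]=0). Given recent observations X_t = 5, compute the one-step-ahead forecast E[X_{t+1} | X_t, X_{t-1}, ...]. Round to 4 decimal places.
E[X_{t+1} \mid \mathcal F_t] = 3.5700

For an AR(p) model X_t = c + sum_i phi_i X_{t-i} + eps_t, the
one-step-ahead conditional mean is
  E[X_{t+1} | X_t, ...] = c + sum_i phi_i X_{t+1-i}.
Substitute known values:
  E[X_{t+1} | ...] = (0.714) * (5)
                   = 3.5700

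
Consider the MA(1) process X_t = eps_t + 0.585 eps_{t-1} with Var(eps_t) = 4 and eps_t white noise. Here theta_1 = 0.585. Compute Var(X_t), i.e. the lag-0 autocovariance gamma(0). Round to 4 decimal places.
\gamma(0) = 5.3689

For an MA(q) process X_t = eps_t + sum_i theta_i eps_{t-i} with
Var(eps_t) = sigma^2, the variance is
  gamma(0) = sigma^2 * (1 + sum_i theta_i^2).
  sum_i theta_i^2 = (0.585)^2 = 0.342225.
  gamma(0) = 4 * (1 + 0.342225) = 4 * 1.342225 = 5.3689.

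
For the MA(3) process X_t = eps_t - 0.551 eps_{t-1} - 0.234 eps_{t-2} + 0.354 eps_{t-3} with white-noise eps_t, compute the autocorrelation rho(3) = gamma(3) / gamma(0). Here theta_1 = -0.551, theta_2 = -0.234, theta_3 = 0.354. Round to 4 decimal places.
\rho(3) = 0.2386

For an MA(q) process with theta_0 = 1, the autocovariance is
  gamma(k) = sigma^2 * sum_{i=0..q-k} theta_i * theta_{i+k},
and rho(k) = gamma(k) / gamma(0). Sigma^2 cancels.
  numerator   = (1)*(0.354) = 0.354.
  denominator = (1)^2 + (-0.551)^2 + (-0.234)^2 + (0.354)^2 = 1.483673.
  rho(3) = 0.354 / 1.483673 = 0.2386.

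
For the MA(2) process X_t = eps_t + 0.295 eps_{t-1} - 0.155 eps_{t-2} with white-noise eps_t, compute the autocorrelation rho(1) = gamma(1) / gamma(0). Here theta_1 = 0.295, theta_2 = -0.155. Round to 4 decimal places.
\rho(1) = 0.2244

For an MA(q) process with theta_0 = 1, the autocovariance is
  gamma(k) = sigma^2 * sum_{i=0..q-k} theta_i * theta_{i+k},
and rho(k) = gamma(k) / gamma(0). Sigma^2 cancels.
  numerator   = (1)*(0.295) + (0.295)*(-0.155) = 0.249275.
  denominator = (1)^2 + (0.295)^2 + (-0.155)^2 = 1.11105.
  rho(1) = 0.249275 / 1.11105 = 0.2244.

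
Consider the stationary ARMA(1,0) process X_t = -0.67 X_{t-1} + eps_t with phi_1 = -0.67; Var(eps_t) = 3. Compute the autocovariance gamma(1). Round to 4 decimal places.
\gamma(1) = -3.6473

Multiply the model equation by X_{t-k} and take expectations. With theta_0 = psi_0 = 1 and psi_j the MA(infinity) weights, this gives
  gamma(k) - sum_i phi_i gamma(k-i) = c_k,
  c_k = sigma^2 * sum_{j=k..q} theta_j psi_{j-k}   (c_k = 0 for k > q),
using gamma(-m) = gamma(m).
Pure AR (q = 0): c_0 = sigma^2 = 3, c_k = 0 for k >= 1.
Equations for k = 0 and k = 1 (AR order 1):
  gamma(0) = phi_1 gamma(1) + c_0
  gamma(1) = phi_1 gamma(0) + c_1
Substituting the second into the first: gamma(0) (1 - phi_1^2) = c_0 + phi_1 c_1, so
  gamma(0) = c_0 / (1 - phi_1^2) = 3 / (1 - (-0.67)^2) = 3 / 0.5511 = 5.443658.
  gamma(1) = phi_1 gamma(0) = (-0.67)(5.443658) = -3.647251.
Therefore gamma(1) = -3.6473 (to 4 decimal places).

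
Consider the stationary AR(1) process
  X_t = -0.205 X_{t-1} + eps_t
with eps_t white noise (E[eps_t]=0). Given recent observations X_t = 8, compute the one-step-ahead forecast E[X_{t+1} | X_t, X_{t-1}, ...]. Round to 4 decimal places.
E[X_{t+1} \mid \mathcal F_t] = -1.6400

For an AR(p) model X_t = c + sum_i phi_i X_{t-i} + eps_t, the
one-step-ahead conditional mean is
  E[X_{t+1} | X_t, ...] = c + sum_i phi_i X_{t+1-i}.
Substitute known values:
  E[X_{t+1} | ...] = (-0.205) * (8)
                   = -1.6400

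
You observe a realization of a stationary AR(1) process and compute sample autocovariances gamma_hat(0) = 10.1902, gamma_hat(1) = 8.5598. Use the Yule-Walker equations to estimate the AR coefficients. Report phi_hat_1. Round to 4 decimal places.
\hat\phi_{1} = 0.8400

The Yule-Walker equations for an AR(p) process read, in matrix form,
  Gamma_p phi = r_p,   with   (Gamma_p)_{ij} = gamma(|i - j|),
                       (r_p)_i = gamma(i),   i,j = 1..p.
Substitute the sample gammas (Toeplitz matrix and right-hand side of size 1):
  Gamma_p = [[10.1902]]
  r_p     = [8.5598]
With p = 1 this is the single equation gamma(0) phi_1 = gamma(1):
  phi_hat_1 = gamma(1) / gamma(0) = 8.5598 / 10.1902 = 0.8400.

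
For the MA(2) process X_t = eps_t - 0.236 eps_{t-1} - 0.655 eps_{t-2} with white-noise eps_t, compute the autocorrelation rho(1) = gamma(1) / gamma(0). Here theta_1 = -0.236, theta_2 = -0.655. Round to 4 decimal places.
\rho(1) = -0.0548

For an MA(q) process with theta_0 = 1, the autocovariance is
  gamma(k) = sigma^2 * sum_{i=0..q-k} theta_i * theta_{i+k},
and rho(k) = gamma(k) / gamma(0). Sigma^2 cancels.
  numerator   = (1)*(-0.236) + (-0.236)*(-0.655) = -0.08142.
  denominator = (1)^2 + (-0.236)^2 + (-0.655)^2 = 1.484721.
  rho(1) = -0.08142 / 1.484721 = -0.0548.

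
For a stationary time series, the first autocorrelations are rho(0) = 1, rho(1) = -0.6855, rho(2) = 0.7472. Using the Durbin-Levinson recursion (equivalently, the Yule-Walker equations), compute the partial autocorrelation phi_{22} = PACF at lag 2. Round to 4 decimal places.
\phi_{22} = 0.5231

The PACF at lag k is phi_{kk}, the last component of the solution
to the Yule-Walker system G_k phi = r_k where
  (G_k)_{ij} = rho(|i - j|), (r_k)_i = rho(i), i,j = 1..k.
Equivalently, Durbin-Levinson gives phi_{kk} iteratively:
  phi_{11} = rho(1)
  phi_{kk} = [rho(k) - sum_{j=1..k-1} phi_{k-1,j} rho(k-j)]
            / [1 - sum_{j=1..k-1} phi_{k-1,j} rho(j)],
  phi_{k,j} = phi_{k-1,j} - phi_{kk} phi_{k-1,k-j},  j = 1..k-1.
Step k = 1:
  phi_11 = rho(1) = -0.6855.
Step k = 2:
  phi_22 = [rho(2) - phi_11 rho(1)] / [1 - phi_11 rho(1)] = [0.7472 - (-0.6855)(-0.6855)] / [1 - (-0.6855)(-0.6855)]
         = 0.27728975 / 0.53008975 = 0.5231.
Therefore phi_{22} = 0.5231.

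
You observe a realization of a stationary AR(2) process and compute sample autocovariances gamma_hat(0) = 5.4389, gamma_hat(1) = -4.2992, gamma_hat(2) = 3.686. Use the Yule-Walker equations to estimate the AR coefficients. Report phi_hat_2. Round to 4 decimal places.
\hat\phi_{2} = 0.1410

The Yule-Walker equations for an AR(p) process read, in matrix form,
  Gamma_p phi = r_p,   with   (Gamma_p)_{ij} = gamma(|i - j|),
                       (r_p)_i = gamma(i),   i,j = 1..p.
Substitute the sample gammas (Toeplitz matrix and right-hand side of size 2):
  Gamma_p = [[5.4389, -4.2992], [-4.2992, 5.4389]]
  r_p     = [-4.2992, 3.686]
Written out:
  5.4389 phi_1 - 4.2992 phi_2 = -4.2992
  -4.2992 phi_1 + 5.4389 phi_2 = 3.686
Solve by Cramer's rule:
  det = gamma(0)^2 - gamma(1)^2 = (5.4389)^2 - (-4.2992)^2 = 29.58163321 - 18.48312064 = 11.09851257
  phi_hat_1 = [gamma(1) gamma(0) - gamma(1) gamma(2)] / det = [(-4.2992)(5.4389) - (-4.2992)(3.686)] / 11.09851257 = -7.53606768 / 11.09851257 = -0.679
  phi_hat_2 = [gamma(0) gamma(2) - gamma(1)^2] / det = [(5.4389)(3.686) - (-4.2992)^2] / 11.09851257 = 1.56466476 / 11.09851257 = 0.141
So phi_hat = [-0.6790, 0.1410].
Therefore phi_hat_2 = 0.1410.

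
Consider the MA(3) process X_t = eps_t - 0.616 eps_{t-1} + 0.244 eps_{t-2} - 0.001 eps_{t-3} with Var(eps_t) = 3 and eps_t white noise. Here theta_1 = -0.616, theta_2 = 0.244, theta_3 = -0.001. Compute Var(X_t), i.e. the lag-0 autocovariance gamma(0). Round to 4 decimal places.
\gamma(0) = 4.3170

For an MA(q) process X_t = eps_t + sum_i theta_i eps_{t-i} with
Var(eps_t) = sigma^2, the variance is
  gamma(0) = sigma^2 * (1 + sum_i theta_i^2).
  sum_i theta_i^2 = (-0.616)^2 + (0.244)^2 + (-0.001)^2 = 0.379456 + 0.059536 + 0.000001 = 0.438993.
  gamma(0) = 3 * (1 + 0.438993) = 3 * 1.438993 = 4.316979, which rounds to 4.3170.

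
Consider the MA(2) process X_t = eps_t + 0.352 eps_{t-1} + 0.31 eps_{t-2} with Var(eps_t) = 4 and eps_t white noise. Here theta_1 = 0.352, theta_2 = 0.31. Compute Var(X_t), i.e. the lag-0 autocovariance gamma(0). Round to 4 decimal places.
\gamma(0) = 4.8800

For an MA(q) process X_t = eps_t + sum_i theta_i eps_{t-i} with
Var(eps_t) = sigma^2, the variance is
  gamma(0) = sigma^2 * (1 + sum_i theta_i^2).
  sum_i theta_i^2 = (0.352)^2 + (0.31)^2 = 0.123904 + 0.0961 = 0.220004.
  gamma(0) = 4 * (1 + 0.220004) = 4 * 1.220004 = 4.880016, which rounds to 4.8800.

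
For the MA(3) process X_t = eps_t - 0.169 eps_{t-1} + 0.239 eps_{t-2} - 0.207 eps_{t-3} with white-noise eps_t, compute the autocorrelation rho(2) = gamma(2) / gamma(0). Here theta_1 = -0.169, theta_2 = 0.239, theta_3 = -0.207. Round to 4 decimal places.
\rho(2) = 0.2428

For an MA(q) process with theta_0 = 1, the autocovariance is
  gamma(k) = sigma^2 * sum_{i=0..q-k} theta_i * theta_{i+k},
and rho(k) = gamma(k) / gamma(0). Sigma^2 cancels.
  numerator   = (1)*(0.239) + (-0.169)*(-0.207) = 0.273983.
  denominator = (1)^2 + (-0.169)^2 + (0.239)^2 + (-0.207)^2 = 1.128531.
  rho(2) = 0.273983 / 1.128531 = 0.2428.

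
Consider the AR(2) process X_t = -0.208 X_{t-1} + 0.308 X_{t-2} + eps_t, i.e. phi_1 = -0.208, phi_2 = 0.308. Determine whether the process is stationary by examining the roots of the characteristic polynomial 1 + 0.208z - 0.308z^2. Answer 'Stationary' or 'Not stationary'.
\text{Stationary}

The AR(p) characteristic polynomial is P(z) = 1 + 0.208z - 0.308z^2.
Stationarity requires all roots to lie outside the unit circle, i.e. |z| > 1 for every root.
Set 1 + (0.208) z + (-0.308) z^2 = 0, i.e. a z^2 + b z + c = 0 with a = -0.308, b = 0.208, c = 1.
Discriminant D = b^2 - 4ac = (0.208)^2 - 4*(-0.308)*1 = 0.043264 - (-1.232) = 1.275264.
D >= 0, so the roots are real: z = (-b +/- sqrt(D)) / (2a) = (-0.208 +/- 1.129276) / (-0.616).
  z_1 = (-0.208 + 1.129276) / (-0.616) = -1.4956,   |z_1| = 1.4956.
  z_2 = (-0.208 - 1.129276) / (-0.616) = 2.1709,   |z_2| = 2.1709.
Moduli of all roots: 1.4956, 2.1709.
All moduli strictly greater than 1? Yes.
Verdict: Stationary.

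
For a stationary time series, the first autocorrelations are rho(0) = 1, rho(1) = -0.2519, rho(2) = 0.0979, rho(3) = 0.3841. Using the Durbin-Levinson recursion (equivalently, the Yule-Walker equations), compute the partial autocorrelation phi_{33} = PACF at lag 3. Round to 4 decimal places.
\phi_{33} = 0.4460

The PACF at lag k is phi_{kk}, the last component of the solution
to the Yule-Walker system G_k phi = r_k where
  (G_k)_{ij} = rho(|i - j|), (r_k)_i = rho(i), i,j = 1..k.
Equivalently, Durbin-Levinson gives phi_{kk} iteratively:
  phi_{11} = rho(1)
  phi_{kk} = [rho(k) - sum_{j=1..k-1} phi_{k-1,j} rho(k-j)]
            / [1 - sum_{j=1..k-1} phi_{k-1,j} rho(j)],
  phi_{k,j} = phi_{k-1,j} - phi_{kk} phi_{k-1,k-j},  j = 1..k-1.
Step k = 1:
  phi_11 = rho(1) = -0.2519.
Step k = 2:
  phi_22 = [rho(2) - phi_11 rho(1)] / [1 - phi_11 rho(1)] = [0.0979 - (-0.2519)(-0.2519)] / [1 - (-0.2519)(-0.2519)]
         = 0.03444639 / 0.93654639 = 0.03678.
  Update: phi_21 = phi_11 - phi_22 phi_11 = -0.2519 - (0.03678)(-0.2519) = -0.242635.
Step k = 3:
  phi_33 = [rho(3) - phi_21 rho(2) - phi_22 rho(1)] / [1 - phi_21 rho(1) - phi_22 rho(2)]
    numerator   = 0.3841 - (-0.242635)(0.0979) - (0.03678)(-0.2519) = 0.41711891
    denominator = 1 - (-0.242635)(-0.2519) - (0.03678)(0.0979) = 0.93527944
  phi_33 = 0.41711891 / 0.93527944 = 0.446.
Therefore phi_{33} = 0.4460.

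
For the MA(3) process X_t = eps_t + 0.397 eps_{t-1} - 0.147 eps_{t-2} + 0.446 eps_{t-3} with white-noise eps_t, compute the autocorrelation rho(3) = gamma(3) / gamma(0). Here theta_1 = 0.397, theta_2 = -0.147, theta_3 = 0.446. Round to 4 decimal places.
\rho(3) = 0.3236

For an MA(q) process with theta_0 = 1, the autocovariance is
  gamma(k) = sigma^2 * sum_{i=0..q-k} theta_i * theta_{i+k},
and rho(k) = gamma(k) / gamma(0). Sigma^2 cancels.
  numerator   = (1)*(0.446) = 0.446.
  denominator = (1)^2 + (0.397)^2 + (-0.147)^2 + (0.446)^2 = 1.378134.
  rho(3) = 0.446 / 1.378134 = 0.3236.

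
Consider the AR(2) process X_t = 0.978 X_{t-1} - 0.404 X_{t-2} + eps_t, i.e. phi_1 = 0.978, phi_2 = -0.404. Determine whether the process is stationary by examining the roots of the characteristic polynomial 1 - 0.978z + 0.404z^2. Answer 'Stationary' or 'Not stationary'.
\text{Stationary}

The AR(p) characteristic polynomial is P(z) = 1 - 0.978z + 0.404z^2.
Stationarity requires all roots to lie outside the unit circle, i.e. |z| > 1 for every root.
Set 1 + (-0.978) z + (0.404) z^2 = 0, i.e. a z^2 + b z + c = 0 with a = 0.404, b = -0.978, c = 1.
Discriminant D = b^2 - 4ac = (-0.978)^2 - 4*(0.404)*1 = 0.956484 - (1.616) = -0.659516.
D < 0, so the roots are the complex-conjugate pair z = (-b +/- i sqrt(-D)) / (2a) = 1.2104 +/- 1.0051i.
For a conjugate pair |z|^2 = z * conj(z) = (product of roots) = c/a = 1/(0.404) = 2.475248, so |z| = sqrt(2.475248) = 1.5733 for both roots.
Moduli of all roots: 1.5733, 1.5733.
All moduli strictly greater than 1? Yes.
Verdict: Stationary.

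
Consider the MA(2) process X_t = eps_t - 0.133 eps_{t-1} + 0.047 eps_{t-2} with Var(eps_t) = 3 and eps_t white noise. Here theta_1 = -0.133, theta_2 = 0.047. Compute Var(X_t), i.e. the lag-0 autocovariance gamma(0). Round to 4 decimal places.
\gamma(0) = 3.0597

For an MA(q) process X_t = eps_t + sum_i theta_i eps_{t-i} with
Var(eps_t) = sigma^2, the variance is
  gamma(0) = sigma^2 * (1 + sum_i theta_i^2).
  sum_i theta_i^2 = (-0.133)^2 + (0.047)^2 = 0.017689 + 0.002209 = 0.019898.
  gamma(0) = 3 * (1 + 0.019898) = 3 * 1.019898 = 3.059694, which rounds to 3.0597.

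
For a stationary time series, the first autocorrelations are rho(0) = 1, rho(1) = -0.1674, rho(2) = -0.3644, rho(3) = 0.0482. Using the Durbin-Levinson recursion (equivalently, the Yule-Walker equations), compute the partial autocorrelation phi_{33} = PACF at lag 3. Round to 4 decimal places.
\phi_{33} = -0.1291

The PACF at lag k is phi_{kk}, the last component of the solution
to the Yule-Walker system G_k phi = r_k where
  (G_k)_{ij} = rho(|i - j|), (r_k)_i = rho(i), i,j = 1..k.
Equivalently, Durbin-Levinson gives phi_{kk} iteratively:
  phi_{11} = rho(1)
  phi_{kk} = [rho(k) - sum_{j=1..k-1} phi_{k-1,j} rho(k-j)]
            / [1 - sum_{j=1..k-1} phi_{k-1,j} rho(j)],
  phi_{k,j} = phi_{k-1,j} - phi_{kk} phi_{k-1,k-j},  j = 1..k-1.
Step k = 1:
  phi_11 = rho(1) = -0.1674.
Step k = 2:
  phi_22 = [rho(2) - phi_11 rho(1)] / [1 - phi_11 rho(1)] = [-0.3644 - (-0.1674)(-0.1674)] / [1 - (-0.1674)(-0.1674)]
         = -0.39242276 / 0.97197724 = -0.403737.
  Update: phi_21 = phi_11 - phi_22 phi_11 = -0.1674 - (-0.403737)(-0.1674) = -0.234986.
Step k = 3:
  phi_33 = [rho(3) - phi_21 rho(2) - phi_22 rho(1)] / [1 - phi_21 rho(1) - phi_22 rho(2)]
    numerator   = 0.0482 - (-0.234986)(-0.3644) - (-0.403737)(-0.1674) = -0.10501422
    denominator = 1 - (-0.234986)(-0.1674) - (-0.403737)(-0.3644) = 0.81354182
  phi_33 = -0.10501422 / 0.81354182 = -0.1291.
Therefore phi_{33} = -0.1291.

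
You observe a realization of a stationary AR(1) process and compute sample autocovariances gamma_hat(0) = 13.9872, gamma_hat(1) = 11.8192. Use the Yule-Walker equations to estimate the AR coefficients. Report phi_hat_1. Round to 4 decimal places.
\hat\phi_{1} = 0.8450

The Yule-Walker equations for an AR(p) process read, in matrix form,
  Gamma_p phi = r_p,   with   (Gamma_p)_{ij} = gamma(|i - j|),
                       (r_p)_i = gamma(i),   i,j = 1..p.
Substitute the sample gammas (Toeplitz matrix and right-hand side of size 1):
  Gamma_p = [[13.9872]]
  r_p     = [11.8192]
With p = 1 this is the single equation gamma(0) phi_1 = gamma(1):
  phi_hat_1 = gamma(1) / gamma(0) = 11.8192 / 13.9872 = 0.8450.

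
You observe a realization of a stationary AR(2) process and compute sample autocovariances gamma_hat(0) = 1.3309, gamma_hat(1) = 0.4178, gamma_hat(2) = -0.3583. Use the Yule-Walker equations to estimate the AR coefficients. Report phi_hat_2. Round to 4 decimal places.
\hat\phi_{2} = -0.4080

The Yule-Walker equations for an AR(p) process read, in matrix form,
  Gamma_p phi = r_p,   with   (Gamma_p)_{ij} = gamma(|i - j|),
                       (r_p)_i = gamma(i),   i,j = 1..p.
Substitute the sample gammas (Toeplitz matrix and right-hand side of size 2):
  Gamma_p = [[1.3309, 0.4178], [0.4178, 1.3309]]
  r_p     = [0.4178, -0.3583]
Written out:
  1.3309 phi_1 + 0.4178 phi_2 = 0.4178
  0.4178 phi_1 + 1.3309 phi_2 = -0.3583
Solve by Cramer's rule:
  det = gamma(0)^2 - gamma(1)^2 = (1.3309)^2 - (0.4178)^2 = 1.77129481 - 0.17455684 = 1.59673797
  phi_hat_1 = [gamma(1) gamma(0) - gamma(1) gamma(2)] / det = [(0.4178)(1.3309) - (0.4178)(-0.3583)] / 1.59673797 = 0.70574776 / 1.59673797 = 0.442
  phi_hat_2 = [gamma(0) gamma(2) - gamma(1)^2] / det = [(1.3309)(-0.3583) - (0.4178)^2] / 1.59673797 = -0.65141831 / 1.59673797 = -0.408
So phi_hat = [0.4420, -0.4080].
Therefore phi_hat_2 = -0.4080.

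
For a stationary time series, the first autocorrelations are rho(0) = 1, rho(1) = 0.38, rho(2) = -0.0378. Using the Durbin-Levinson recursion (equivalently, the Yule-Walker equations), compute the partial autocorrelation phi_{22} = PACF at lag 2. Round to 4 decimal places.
\phi_{22} = -0.2129

The PACF at lag k is phi_{kk}, the last component of the solution
to the Yule-Walker system G_k phi = r_k where
  (G_k)_{ij} = rho(|i - j|), (r_k)_i = rho(i), i,j = 1..k.
Equivalently, Durbin-Levinson gives phi_{kk} iteratively:
  phi_{11} = rho(1)
  phi_{kk} = [rho(k) - sum_{j=1..k-1} phi_{k-1,j} rho(k-j)]
            / [1 - sum_{j=1..k-1} phi_{k-1,j} rho(j)],
  phi_{k,j} = phi_{k-1,j} - phi_{kk} phi_{k-1,k-j},  j = 1..k-1.
Step k = 1:
  phi_11 = rho(1) = 0.38.
Step k = 2:
  phi_22 = [rho(2) - phi_11 rho(1)] / [1 - phi_11 rho(1)] = [-0.0378 - (0.38)(0.38)] / [1 - (0.38)(0.38)]
         = -0.1822 / 0.8556 = -0.2129.
Therefore phi_{22} = -0.2129.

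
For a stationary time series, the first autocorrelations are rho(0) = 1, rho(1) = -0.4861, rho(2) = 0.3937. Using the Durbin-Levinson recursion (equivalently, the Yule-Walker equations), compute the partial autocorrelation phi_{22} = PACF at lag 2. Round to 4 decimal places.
\phi_{22} = 0.2061

The PACF at lag k is phi_{kk}, the last component of the solution
to the Yule-Walker system G_k phi = r_k where
  (G_k)_{ij} = rho(|i - j|), (r_k)_i = rho(i), i,j = 1..k.
Equivalently, Durbin-Levinson gives phi_{kk} iteratively:
  phi_{11} = rho(1)
  phi_{kk} = [rho(k) - sum_{j=1..k-1} phi_{k-1,j} rho(k-j)]
            / [1 - sum_{j=1..k-1} phi_{k-1,j} rho(j)],
  phi_{k,j} = phi_{k-1,j} - phi_{kk} phi_{k-1,k-j},  j = 1..k-1.
Step k = 1:
  phi_11 = rho(1) = -0.4861.
Step k = 2:
  phi_22 = [rho(2) - phi_11 rho(1)] / [1 - phi_11 rho(1)] = [0.3937 - (-0.4861)(-0.4861)] / [1 - (-0.4861)(-0.4861)]
         = 0.15740679 / 0.76370679 = 0.2061.
Therefore phi_{22} = 0.2061.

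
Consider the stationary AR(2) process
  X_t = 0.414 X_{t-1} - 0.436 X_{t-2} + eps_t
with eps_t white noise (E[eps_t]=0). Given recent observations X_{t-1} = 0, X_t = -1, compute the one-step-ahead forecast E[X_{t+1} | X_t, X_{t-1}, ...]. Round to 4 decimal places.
E[X_{t+1} \mid \mathcal F_t] = -0.4140

For an AR(p) model X_t = c + sum_i phi_i X_{t-i} + eps_t, the
one-step-ahead conditional mean is
  E[X_{t+1} | X_t, ...] = c + sum_i phi_i X_{t+1-i}.
Substitute known values:
  E[X_{t+1} | ...] = (0.414) * (-1) + (-0.436) * (0)
                   = -0.4140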